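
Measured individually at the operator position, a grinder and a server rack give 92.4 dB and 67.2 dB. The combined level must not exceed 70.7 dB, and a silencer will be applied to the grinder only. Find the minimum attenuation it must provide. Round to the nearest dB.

24 dB

Fixed contribution from the other source: Σ 10^(L/10) = 10^(67.2/10) = 5.248e+06 (67.20 dB).
The limit corresponds to 10^(70.7/10) = 1.175e+07; subtracting the fixed part leaves 6.501e+06 for the grinder, i.e. 68.13 dB.
So the grinder must be reduced from 92.4 to 68.13 dB: IL = 24.27 dB.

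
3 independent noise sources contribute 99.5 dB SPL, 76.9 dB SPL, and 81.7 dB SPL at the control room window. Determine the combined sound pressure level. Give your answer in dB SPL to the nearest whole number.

100 dB SPL

For uncorrelated sources the intensities add, so convert each level to linear form, sum, and take 10·log₁₀ of the total.
Σ 10^(L/10) = 10^(99.5/10) + 10^(76.9/10) + 10^(81.7/10) = 9.109e+09.
L_total = 10·log₁₀(9.109e+09) = 99.59 dB SPL.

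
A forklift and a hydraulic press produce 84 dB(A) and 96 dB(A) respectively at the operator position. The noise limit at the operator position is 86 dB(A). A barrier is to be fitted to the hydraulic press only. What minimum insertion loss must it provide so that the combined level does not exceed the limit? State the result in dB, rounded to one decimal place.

The untreated sources together contribute 10^(84/10) = 2.512e+08, i.e. 84.00 dB(A).
To meet 86 dB(A) overall, the treated hydraulic press may contribute at most 10^(86/10) − 2.512e+08 = 1.469e+08, i.e. 81.67 dB(A).
Required insertion loss = 96 − 81.67 = 14.33 dB.

14.3 dB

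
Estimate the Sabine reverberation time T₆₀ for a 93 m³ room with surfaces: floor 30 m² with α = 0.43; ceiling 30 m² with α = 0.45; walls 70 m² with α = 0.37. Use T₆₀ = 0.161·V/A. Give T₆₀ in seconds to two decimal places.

0.29 s

Summing Sᵢαᵢ: 30·0.43 + 30·0.45 + 70·0.37 = 52.30 m².
T₆₀ = 0.161 × 93 / 52.30 = 0.286 s.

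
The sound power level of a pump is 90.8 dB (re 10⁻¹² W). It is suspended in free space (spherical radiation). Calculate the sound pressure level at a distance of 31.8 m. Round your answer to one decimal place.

Free-field spherical radiation: L_p = L_w − 10·log₁₀(4π·r²), r = 31.8 m.
4π·r² = 1.271e+04 m², 10·log₁₀ of that is 41.041 dB.
L_p = 90.8 − 41.041 = 49.76 dB.

49.8 dB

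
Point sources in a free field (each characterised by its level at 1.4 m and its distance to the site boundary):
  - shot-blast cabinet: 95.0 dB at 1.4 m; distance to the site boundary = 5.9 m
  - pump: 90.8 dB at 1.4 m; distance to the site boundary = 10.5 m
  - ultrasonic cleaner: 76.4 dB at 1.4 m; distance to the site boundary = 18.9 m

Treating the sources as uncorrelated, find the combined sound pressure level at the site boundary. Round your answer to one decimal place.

Apply inverse-square spreading to bring every level to the receiver, then sum 10^(L/10).
shot-blast cabinet: 95.0 − 20·log₁₀(5.9/1.4) = 95.0 − 12.49 = 82.51 dB.
pump: 90.8 − 20·log₁₀(10.5/1.4) = 90.8 − 17.50 = 73.30 dB.
ultrasonic cleaner: 76.4 − 20·log₁₀(18.9/1.4) = 76.4 − 22.61 = 53.79 dB.
Σ 10^(L/10) = 1.997e+08 → L_total = 10·log₁₀(1.997e+08) = 83.00 dB.

83.0 dB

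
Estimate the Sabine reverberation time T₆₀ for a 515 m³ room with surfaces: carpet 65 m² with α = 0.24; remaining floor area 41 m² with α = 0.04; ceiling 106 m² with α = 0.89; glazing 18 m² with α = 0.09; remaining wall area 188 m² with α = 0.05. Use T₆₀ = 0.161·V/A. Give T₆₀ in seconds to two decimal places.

A = Σ Sᵢαᵢ = 65·0.24 + 41·0.04 + 106·0.89 + 18·0.09 + 188·0.05 = 122.60 m².
T₆₀ = 0.161·V/A = 0.161·515/122.60 = 0.676 s.

0.68 s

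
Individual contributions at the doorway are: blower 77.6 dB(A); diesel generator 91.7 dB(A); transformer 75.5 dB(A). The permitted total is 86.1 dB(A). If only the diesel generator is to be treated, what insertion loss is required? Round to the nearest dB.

7 dB

The untreated sources together contribute 10^(77.6/10) + 10^(75.5/10) = 9.303e+07, i.e. 79.69 dB(A).
To meet 86.1 dB(A) overall, the treated diesel generator may contribute at most 10^(86.1/10) − 9.303e+07 = 3.144e+08, i.e. 84.97 dB(A).
Required insertion loss = 91.7 − 84.97 = 6.73 dB.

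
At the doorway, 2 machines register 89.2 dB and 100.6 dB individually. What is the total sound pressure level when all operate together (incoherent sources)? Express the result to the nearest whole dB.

For uncorrelated sources the intensities add, so convert each level to linear form, sum, and take 10·log₁₀ of the total.
Σ 10^(L/10) = 10^(89.2/10) + 10^(100.6/10) = 1.231e+10.
L_total = 10·log₁₀(1.231e+10) = 100.90 dB.

101 dB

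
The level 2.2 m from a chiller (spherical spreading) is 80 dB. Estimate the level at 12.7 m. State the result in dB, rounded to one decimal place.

64.8 dB

For a point source, L₂ = L₁ − 20·log₁₀(r₂/r₁).
L₂ = 80 − 20·log₁₀(12.7/2.2) = 80 − 15.228 = 64.77 dB.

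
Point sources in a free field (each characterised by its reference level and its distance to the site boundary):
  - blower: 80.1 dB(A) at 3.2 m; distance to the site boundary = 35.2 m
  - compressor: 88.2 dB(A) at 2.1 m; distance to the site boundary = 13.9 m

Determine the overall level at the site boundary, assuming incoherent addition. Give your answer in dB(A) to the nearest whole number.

72 dB(A)

Propagate each source to the receiver with L = L_ref − 20·log₁₀(r/r_ref), then add intensities.
blower: 80.1 − 20·log₁₀(35.2/3.2) = 80.1 − 20.83 = 59.27 dB(A).
compressor: 88.2 − 20·log₁₀(13.9/2.1) = 88.2 − 16.42 = 71.78 dB(A).
Σ 10^(L/10) = 1.593e+07 → L_total = 10·log₁₀(1.593e+07) = 72.02 dB(A).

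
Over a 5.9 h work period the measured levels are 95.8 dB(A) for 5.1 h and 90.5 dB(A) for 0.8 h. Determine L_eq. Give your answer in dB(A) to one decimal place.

95.4 dB(A)

L_eq = 10·log₁₀[(1/T)·Σ tᵢ·10^(Lᵢ/10)] with T = 5.9 h.
Σ tᵢ·10^(Lᵢ/10) = 5.1·10^(95.8/10) + 0.8·10^(90.5/10) = 2.029e+10.
L_eq = 10·log₁₀(2.029e+10/5.9) = 95.36 dB(A).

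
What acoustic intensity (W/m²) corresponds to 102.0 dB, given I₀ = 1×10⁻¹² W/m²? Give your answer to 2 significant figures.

L = 10·log₁₀(I/I₀) ⇒ I = I₀·10^(L/10) = 10⁻¹² × 10^10.20.

0.016 W/m²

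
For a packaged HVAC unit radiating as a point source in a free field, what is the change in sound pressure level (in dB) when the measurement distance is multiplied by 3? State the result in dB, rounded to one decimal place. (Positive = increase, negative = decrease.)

-9.5 dB

Point-source spreading: ΔL = −20·log₁₀(r₂/r₁).
ΔL = −20·log₁₀(3) = -9.54 dB.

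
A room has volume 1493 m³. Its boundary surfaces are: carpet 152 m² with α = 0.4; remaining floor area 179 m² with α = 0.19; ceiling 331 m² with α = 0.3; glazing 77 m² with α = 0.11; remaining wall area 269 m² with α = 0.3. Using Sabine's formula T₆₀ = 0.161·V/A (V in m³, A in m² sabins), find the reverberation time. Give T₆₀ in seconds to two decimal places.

Total absorption A = 152·0.4 + 179·0.19 + 331·0.3 + 77·0.11 + 269·0.3 = 283.28 m² sabins.
T₆₀ = 0.161·V/A = 0.161·1493/283.28 = 0.849 s.

0.85 s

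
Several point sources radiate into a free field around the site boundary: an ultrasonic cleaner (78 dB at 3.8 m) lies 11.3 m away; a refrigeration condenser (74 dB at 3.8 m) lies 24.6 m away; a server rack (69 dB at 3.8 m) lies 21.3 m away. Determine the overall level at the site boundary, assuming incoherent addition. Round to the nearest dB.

First find each source's level at the receiver (point-source: −20·log₁₀(r/r_ref)), then combine on an intensity basis.
ultrasonic cleaner: 78 − 20·log₁₀(11.3/3.8) = 78 − 9.47 = 68.53 dB.
refrigeration condenser: 74 − 20·log₁₀(24.6/3.8) = 74 − 16.22 = 57.78 dB.
server rack: 69 − 20·log₁₀(21.3/3.8) = 69 − 14.97 = 54.03 dB.
Σ 10^(L/10) = 7.987e+06 → L_total = 10·log₁₀(7.987e+06) = 69.02 dB.

69 dB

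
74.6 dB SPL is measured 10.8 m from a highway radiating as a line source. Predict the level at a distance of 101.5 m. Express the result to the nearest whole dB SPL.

65 dB SPL

For a line source, L₂ = L₁ − 10·log₁₀(r₂/r₁).
L₂ = 74.6 − 10·log₁₀(101.5/10.8) = 74.6 − 9.730 = 64.87 dB SPL.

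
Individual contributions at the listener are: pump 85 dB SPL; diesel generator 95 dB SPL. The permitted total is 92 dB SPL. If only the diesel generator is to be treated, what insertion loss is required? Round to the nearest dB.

4 dB

Everything except the diesel generator sums to 10^(85/10) = 3.162e+08 in linear terms, 85.00 dB SPL.
To meet 92 dB SPL overall, the treated diesel generator may contribute at most 10^(92/10) − 3.162e+08 = 1.269e+09, i.e. 91.03 dB SPL.
So the diesel generator must be reduced from 95 to 91.03 dB SPL: IL = 3.97 dB.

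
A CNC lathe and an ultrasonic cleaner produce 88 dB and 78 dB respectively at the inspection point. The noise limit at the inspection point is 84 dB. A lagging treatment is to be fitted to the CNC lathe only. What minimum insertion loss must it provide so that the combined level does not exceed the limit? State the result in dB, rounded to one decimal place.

Fixed contribution from the other source: Σ 10^(L/10) = 10^(78/10) = 6.310e+07 (78.00 dB).
To meet 84 dB overall, the treated CNC lathe may contribute at most 10^(84/10) − 6.310e+07 = 1.881e+08, i.e. 82.74 dB.
Required insertion loss = 88 − 82.74 = 5.26 dB.

5.3 dB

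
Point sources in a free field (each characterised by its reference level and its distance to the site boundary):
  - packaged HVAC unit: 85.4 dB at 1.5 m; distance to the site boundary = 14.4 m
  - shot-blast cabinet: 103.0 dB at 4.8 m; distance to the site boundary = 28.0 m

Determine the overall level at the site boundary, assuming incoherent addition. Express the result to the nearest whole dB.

Propagate each source to the receiver with L = L_ref − 20·log₁₀(r/r_ref), then add intensities.
packaged HVAC unit: 85.4 − 20·log₁₀(14.4/1.5) = 85.4 − 19.65 = 65.75 dB.
shot-blast cabinet: 103.0 − 20·log₁₀(28.0/4.8) = 103.0 − 15.32 = 87.68 dB.
Σ 10^(L/10) = 5.901e+08 → L_total = 10·log₁₀(5.901e+08) = 87.71 dB.

88 dB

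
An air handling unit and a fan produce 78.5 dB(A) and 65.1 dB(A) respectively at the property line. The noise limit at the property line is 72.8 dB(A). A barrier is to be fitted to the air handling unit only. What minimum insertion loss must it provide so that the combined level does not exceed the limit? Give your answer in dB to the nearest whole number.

7 dB

Fixed contribution from the other source: Σ 10^(L/10) = 10^(65.1/10) = 3.236e+06 (65.10 dB(A)).
The limit corresponds to 10^(72.8/10) = 1.905e+07; subtracting the fixed part leaves 1.582e+07 for the air handling unit, i.e. 71.99 dB(A).
So the air handling unit must be reduced from 78.5 to 71.99 dB(A): IL = 6.51 dB.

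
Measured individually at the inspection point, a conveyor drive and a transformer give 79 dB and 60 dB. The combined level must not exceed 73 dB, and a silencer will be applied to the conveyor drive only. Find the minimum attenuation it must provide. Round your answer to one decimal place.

Fixed contribution from the other source: Σ 10^(L/10) = 10^(60/10) = 1.000e+06 (60.00 dB).
To meet 73 dB overall, the treated conveyor drive may contribute at most 10^(73/10) − 1.000e+06 = 1.895e+07, i.e. 72.78 dB.
Required insertion loss = 79 − 72.78 = 6.22 dB.

6.2 dB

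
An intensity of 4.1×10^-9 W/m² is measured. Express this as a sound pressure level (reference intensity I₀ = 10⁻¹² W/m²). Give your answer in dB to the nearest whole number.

Dividing by I₀ shifts the exponent by 12: I/I₀ = 4.1×10^3.
L = 10·(0.6128 + 3) = 36.13 dB.

36 dB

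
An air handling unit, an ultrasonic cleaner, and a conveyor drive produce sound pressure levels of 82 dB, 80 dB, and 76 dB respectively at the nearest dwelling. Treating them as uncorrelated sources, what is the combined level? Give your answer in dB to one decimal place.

For uncorrelated sources the intensities add, so convert each level to linear form, sum, and take 10·log₁₀ of the total.
Σ 10^(L/10) = 10^(82/10) + 10^(80/10) + 10^(76/10) = 2.983e+08.
L_total = 10·log₁₀(2.983e+08) = 84.75 dB.

84.7 dB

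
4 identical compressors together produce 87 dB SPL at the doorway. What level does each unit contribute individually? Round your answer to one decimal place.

4 equal contributions raise the level by 10·log₁₀ 4 = 6.021 dB, so each unit alone gives 87 − 6.021.

81.0 dB SPL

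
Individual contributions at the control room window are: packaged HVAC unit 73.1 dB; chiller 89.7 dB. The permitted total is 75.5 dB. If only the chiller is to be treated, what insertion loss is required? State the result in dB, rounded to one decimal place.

17.9 dB

Everything except the chiller sums to 10^(73.1/10) = 2.042e+07 in linear terms, 73.10 dB.
The limit corresponds to 10^(75.5/10) = 3.548e+07; subtracting the fixed part leaves 1.506e+07 for the chiller, i.e. 71.78 dB.
Required insertion loss = 89.7 − 71.78 = 17.92 dB.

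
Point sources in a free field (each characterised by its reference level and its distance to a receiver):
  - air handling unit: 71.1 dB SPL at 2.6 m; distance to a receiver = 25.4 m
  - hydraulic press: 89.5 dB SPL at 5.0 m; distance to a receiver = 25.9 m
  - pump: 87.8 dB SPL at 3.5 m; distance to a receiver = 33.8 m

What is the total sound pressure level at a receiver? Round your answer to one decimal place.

76.0 dB SPL

First find each source's level at the receiver (point-source: −20·log₁₀(r/r_ref)), then combine on an intensity basis.
air handling unit: 71.1 − 20·log₁₀(25.4/2.6) = 71.1 − 19.80 = 51.30 dB SPL.
hydraulic press: 89.5 − 20·log₁₀(25.9/5.0) = 89.5 − 14.29 = 75.21 dB SPL.
pump: 87.8 − 20·log₁₀(33.8/3.5) = 87.8 − 19.70 = 68.10 dB SPL.
Σ 10^(L/10) = 3.981e+07 → L_total = 10·log₁₀(3.981e+07) = 76.00 dB SPL.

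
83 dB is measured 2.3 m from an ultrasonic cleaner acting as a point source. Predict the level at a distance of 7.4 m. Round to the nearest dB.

Point-source attenuation: ΔL = 20·log₁₀(r₂/r₁) = 20·log₁₀(7.4/2.3) = 10.150 dB.
L₂ = 83 − 20·log₁₀(7.4/2.3) = 83 − 10.150 = 72.85 dB.

73 dB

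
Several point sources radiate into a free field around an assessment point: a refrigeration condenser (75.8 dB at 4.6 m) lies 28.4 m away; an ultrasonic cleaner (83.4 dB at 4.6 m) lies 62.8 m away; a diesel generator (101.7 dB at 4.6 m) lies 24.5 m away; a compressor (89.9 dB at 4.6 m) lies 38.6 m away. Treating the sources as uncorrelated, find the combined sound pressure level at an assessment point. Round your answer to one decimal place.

Propagate each source to the receiver with L = L_ref − 20·log₁₀(r/r_ref), then add intensities.
refrigeration condenser: 75.8 − 20·log₁₀(28.4/4.6) = 75.8 − 15.81 = 59.99 dB.
ultrasonic cleaner: 83.4 − 20·log₁₀(62.8/4.6) = 83.4 − 22.70 = 60.70 dB.
diesel generator: 101.7 − 20·log₁₀(24.5/4.6) = 101.7 − 14.53 = 87.17 dB.
compressor: 89.9 − 20·log₁₀(38.6/4.6) = 89.9 − 18.48 = 71.42 dB.
Σ 10^(L/10) = 5.375e+08 → L_total = 10·log₁₀(5.375e+08) = 87.30 dB.

87.3 dB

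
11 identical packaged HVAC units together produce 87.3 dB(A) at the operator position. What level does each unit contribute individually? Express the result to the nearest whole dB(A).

77 dB(A)

11 equal contributions raise the level by 10·log₁₀ 11 = 10.414 dB, so each unit alone gives 87.3 − 10.414.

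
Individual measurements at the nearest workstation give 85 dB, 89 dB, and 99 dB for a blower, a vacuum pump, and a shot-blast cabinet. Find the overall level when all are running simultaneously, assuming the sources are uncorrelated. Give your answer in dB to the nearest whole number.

For uncorrelated sources the intensities add, so convert each level to linear form, sum, and take 10·log₁₀ of the total.
Σ 10^(L/10) = 10^(85/10) + 10^(89/10) + 10^(99/10) = 9.054e+09.
L_total = 10·log₁₀(9.054e+09) = 99.57 dB.

100 dB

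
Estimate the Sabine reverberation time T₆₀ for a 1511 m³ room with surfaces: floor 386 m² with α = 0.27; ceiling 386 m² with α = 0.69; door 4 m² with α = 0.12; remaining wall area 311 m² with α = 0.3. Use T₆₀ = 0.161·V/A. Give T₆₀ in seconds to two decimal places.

0.52 s

A = Σ Sᵢαᵢ = 386·0.27 + 386·0.69 + 4·0.12 + 311·0.3 = 464.34 m².
T₆₀ = 0.161·V/A = 0.161·1511/464.34 = 0.524 s.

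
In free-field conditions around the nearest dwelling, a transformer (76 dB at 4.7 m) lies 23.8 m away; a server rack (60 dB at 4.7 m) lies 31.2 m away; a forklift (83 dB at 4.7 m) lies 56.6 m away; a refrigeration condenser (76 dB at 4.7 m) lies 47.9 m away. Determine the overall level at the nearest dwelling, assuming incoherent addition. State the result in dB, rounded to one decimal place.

Apply inverse-square spreading to bring every level to the receiver, then sum 10^(L/10).
transformer: 76 − 20·log₁₀(23.8/4.7) = 76 − 14.09 = 61.91 dB.
server rack: 60 − 20·log₁₀(31.2/4.7) = 60 − 16.44 = 43.56 dB.
forklift: 83 − 20·log₁₀(56.6/4.7) = 83 − 21.61 = 61.39 dB.
refrigeration condenser: 76 − 20·log₁₀(47.9/4.7) = 76 − 20.16 = 55.84 dB.
Σ 10^(L/10) = 3.334e+06 → L_total = 10·log₁₀(3.334e+06) = 65.23 dB.

65.2 dB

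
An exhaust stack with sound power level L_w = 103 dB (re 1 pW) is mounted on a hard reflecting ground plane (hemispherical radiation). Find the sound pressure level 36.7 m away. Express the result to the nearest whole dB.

64 dB

Free-field hemispherical radiation: L_p = L_w − 10·log₁₀(2π·r²), r = 36.7 m.
2π·r² = 8463 m², 10·log₁₀ of that is 39.275 dB.
L_p = 103 − 39.275 = 63.72 dB.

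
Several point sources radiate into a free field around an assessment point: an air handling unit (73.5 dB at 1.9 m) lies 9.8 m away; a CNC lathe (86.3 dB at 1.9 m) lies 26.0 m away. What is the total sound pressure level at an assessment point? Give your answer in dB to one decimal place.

Apply inverse-square spreading to bring every level to the receiver, then sum 10^(L/10).
air handling unit: 73.5 − 20·log₁₀(9.8/1.9) = 73.5 − 14.25 = 59.25 dB.
CNC lathe: 86.3 − 20·log₁₀(26.0/1.9) = 86.3 − 22.72 = 63.58 dB.
Σ 10^(L/10) = 3.120e+06 → L_total = 10·log₁₀(3.120e+06) = 64.94 dB.

64.9 dB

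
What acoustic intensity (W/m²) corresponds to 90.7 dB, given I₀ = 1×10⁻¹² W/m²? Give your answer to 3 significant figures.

I/I₀ = 10^(90.7/10) = 1.175e+09, so I = 1.175e+09 × 10⁻¹² W/m².

0.00117 W/m²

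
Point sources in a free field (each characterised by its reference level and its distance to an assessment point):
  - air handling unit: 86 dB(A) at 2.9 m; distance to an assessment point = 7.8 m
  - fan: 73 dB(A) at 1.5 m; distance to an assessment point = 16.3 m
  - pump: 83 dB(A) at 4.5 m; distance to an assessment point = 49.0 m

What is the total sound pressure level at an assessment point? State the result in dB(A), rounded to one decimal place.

Propagate each source to the receiver with L = L_ref − 20·log₁₀(r/r_ref), then add intensities.
air handling unit: 86 − 20·log₁₀(7.8/2.9) = 86 − 8.59 = 77.41 dB(A).
fan: 73 − 20·log₁₀(16.3/1.5) = 73 − 20.72 = 52.28 dB(A).
pump: 83 − 20·log₁₀(49.0/4.5) = 83 − 20.74 = 62.26 dB(A).
Σ 10^(L/10) = 5.688e+07 → L_total = 10·log₁₀(5.688e+07) = 77.55 dB(A).

77.5 dB(A)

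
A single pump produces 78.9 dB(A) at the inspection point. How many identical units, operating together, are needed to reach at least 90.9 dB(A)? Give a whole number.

Need L₁ + 10·log₁₀ N ≥ 90.9, i.e. log₁₀ N ≥ 1.20.
N ≥ 10^(12.0/10) = 15.849, so N = 16.

16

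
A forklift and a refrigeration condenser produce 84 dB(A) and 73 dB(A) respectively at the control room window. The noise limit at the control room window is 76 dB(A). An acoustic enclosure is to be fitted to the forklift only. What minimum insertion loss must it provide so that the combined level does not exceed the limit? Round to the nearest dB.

11 dB

Fixed contribution from the other source: Σ 10^(L/10) = 10^(73/10) = 1.995e+07 (73.00 dB(A)).
The limit corresponds to 10^(76/10) = 3.981e+07; subtracting the fixed part leaves 1.986e+07 for the forklift, i.e. 72.98 dB(A).
So the forklift must be reduced from 84 to 72.98 dB(A): IL = 11.02 dB.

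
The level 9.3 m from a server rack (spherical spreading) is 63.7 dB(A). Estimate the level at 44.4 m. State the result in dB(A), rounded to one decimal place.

Point-source attenuation: ΔL = 20·log₁₀(r₂/r₁) = 20·log₁₀(44.4/9.3) = 13.578 dB.
L₂ = 63.7 − 20·log₁₀(44.4/9.3) = 63.7 − 13.578 = 50.12 dB(A).

50.1 dB(A)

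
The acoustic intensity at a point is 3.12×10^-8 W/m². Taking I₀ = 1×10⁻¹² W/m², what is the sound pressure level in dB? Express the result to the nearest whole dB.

I/I₀ = 3.12×10^-8/10⁻¹² = 3.12×10^4, and L = 10·log₁₀(I/I₀).
L = 10·(0.4942 + 4) = 44.94 dB.

45 dB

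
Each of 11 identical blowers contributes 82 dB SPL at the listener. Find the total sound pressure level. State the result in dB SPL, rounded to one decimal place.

N identical incoherent sources raise the level by 10·log₁₀ N.
L_total = 82 + 10·log₁₀(11) = 82 + 10.414 = 92.41 dB SPL.

92.4 dB SPL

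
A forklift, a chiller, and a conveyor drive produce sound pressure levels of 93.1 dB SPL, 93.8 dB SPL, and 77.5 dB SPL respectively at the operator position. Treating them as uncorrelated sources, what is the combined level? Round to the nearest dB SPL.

Incoherent sources combine by intensity addition: L_total = 10·log₁₀(Σ 10^(L_i/10)).
Σ 10^(L/10) = 10^(93.1/10) + 10^(93.8/10) + 10^(77.5/10) = 4.497e+09.
L_total = 10·log₁₀(4.497e+09) = 96.53 dB SPL.

97 dB SPL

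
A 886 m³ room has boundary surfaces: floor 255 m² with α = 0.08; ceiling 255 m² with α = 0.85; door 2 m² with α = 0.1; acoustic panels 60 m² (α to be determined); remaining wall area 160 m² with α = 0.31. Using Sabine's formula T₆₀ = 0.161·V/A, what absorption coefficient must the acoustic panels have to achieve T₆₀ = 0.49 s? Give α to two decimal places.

0.07

A = 0.161·V/T₆₀ = 0.161·886/0.49 = 291.11 m² sabins.
Absorption from the other surfaces = 255·0.08 + 255·0.85 + 2·0.1 + 160·0.31 = 286.95 m², so the acoustic panels must supply 4.16 m² over 60 m².
α = 4.16/60 = 0.069.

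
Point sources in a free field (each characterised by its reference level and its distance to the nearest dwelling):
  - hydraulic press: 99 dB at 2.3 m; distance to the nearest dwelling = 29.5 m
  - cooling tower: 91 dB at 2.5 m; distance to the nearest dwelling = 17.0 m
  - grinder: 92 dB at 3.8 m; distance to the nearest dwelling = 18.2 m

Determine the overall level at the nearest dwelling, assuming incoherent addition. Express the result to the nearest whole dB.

Propagate each source to the receiver with L = L_ref − 20·log₁₀(r/r_ref), then add intensities.
hydraulic press: 99 − 20·log₁₀(29.5/2.3) = 99 − 22.16 = 76.84 dB.
cooling tower: 91 − 20·log₁₀(17.0/2.5) = 91 − 16.65 = 74.35 dB.
grinder: 92 − 20·log₁₀(18.2/3.8) = 92 − 13.61 = 78.39 dB.
Σ 10^(L/10) = 1.446e+08 → L_total = 10·log₁₀(1.446e+08) = 81.60 dB.

82 dB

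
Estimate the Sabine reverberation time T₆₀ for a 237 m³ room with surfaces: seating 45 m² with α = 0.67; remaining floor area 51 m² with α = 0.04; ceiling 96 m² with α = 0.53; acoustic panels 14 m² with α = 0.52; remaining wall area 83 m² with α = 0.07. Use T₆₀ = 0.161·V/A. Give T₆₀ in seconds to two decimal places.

Total absorption A = 45·0.67 + 51·0.04 + 96·0.53 + 14·0.52 + 83·0.07 = 96.16 m² sabins.
T₆₀ = 0.161 × 237 / 96.16 = 0.397 s.

0.40 s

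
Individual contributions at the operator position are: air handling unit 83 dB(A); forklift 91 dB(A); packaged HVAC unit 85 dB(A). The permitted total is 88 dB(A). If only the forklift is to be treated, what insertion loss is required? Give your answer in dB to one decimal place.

The untreated sources together contribute 10^(83/10) + 10^(85/10) = 5.158e+08, i.e. 87.12 dB(A).
The limit corresponds to 10^(88/10) = 6.310e+08; subtracting the fixed part leaves 1.152e+08 for the forklift, i.e. 80.61 dB(A).
So the forklift must be reduced from 91 to 80.61 dB(A): IL = 10.39 dB.

10.4 dB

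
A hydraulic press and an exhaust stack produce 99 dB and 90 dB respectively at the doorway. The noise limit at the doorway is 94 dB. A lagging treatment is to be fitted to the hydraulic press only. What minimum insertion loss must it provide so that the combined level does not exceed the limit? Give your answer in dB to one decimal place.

7.2 dB

Fixed contribution from the other source: Σ 10^(L/10) = 10^(90/10) = 1.000e+09 (90.00 dB).
The limit corresponds to 10^(94/10) = 2.512e+09; subtracting the fixed part leaves 1.512e+09 for the hydraulic press, i.e. 91.80 dB.
Required insertion loss = 99 − 91.80 = 7.20 dB.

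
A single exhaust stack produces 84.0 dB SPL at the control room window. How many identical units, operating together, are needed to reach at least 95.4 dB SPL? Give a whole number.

14

Need L₁ + 10·log₁₀ N ≥ 95.4, i.e. log₁₀ N ≥ 1.14.
N ≥ 10^(11.4/10) = 13.804, so N = 14.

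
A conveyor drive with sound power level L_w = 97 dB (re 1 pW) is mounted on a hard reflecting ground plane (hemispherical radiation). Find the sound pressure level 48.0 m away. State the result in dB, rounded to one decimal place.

The power spreads over a hemisphere of area 2π·r², so L_p = L_w − 10·log₁₀(2π·r²).
2π·r² = 1.448e+04 m², 10·log₁₀ of that is 41.607 dB.
L_p = 97 − 41.607 = 55.39 dB.

55.4 dB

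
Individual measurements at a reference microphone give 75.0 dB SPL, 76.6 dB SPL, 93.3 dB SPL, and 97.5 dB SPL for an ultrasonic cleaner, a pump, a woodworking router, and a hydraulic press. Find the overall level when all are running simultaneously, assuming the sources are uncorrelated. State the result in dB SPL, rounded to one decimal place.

Incoherent sources combine by intensity addition: L_total = 10·log₁₀(Σ 10^(L_i/10)).
Σ 10^(L/10) = 10^(75.0/10) + 10^(76.6/10) + 10^(93.3/10) + 10^(97.5/10) = 7.839e+09.
L_total = 10·log₁₀(7.839e+09) = 98.94 dB SPL.

98.9 dB SPL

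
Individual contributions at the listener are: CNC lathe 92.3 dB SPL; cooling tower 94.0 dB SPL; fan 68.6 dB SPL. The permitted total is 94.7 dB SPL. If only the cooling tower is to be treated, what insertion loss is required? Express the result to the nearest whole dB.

3 dB

The untreated sources together contribute 10^(92.3/10) + 10^(68.6/10) = 1.705e+09, i.e. 92.32 dB SPL.
To meet 94.7 dB SPL overall, the treated cooling tower may contribute at most 10^(94.7/10) − 1.705e+09 = 1.246e+09, i.e. 90.95 dB SPL.
So the cooling tower must be reduced from 94.0 to 90.95 dB SPL: IL = 3.05 dB.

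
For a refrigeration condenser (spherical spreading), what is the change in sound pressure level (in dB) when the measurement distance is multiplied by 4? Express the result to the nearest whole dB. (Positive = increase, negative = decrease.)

A point source loses 6 dB per doubling of distance; generally ΔL = −20·log₁₀(r₂/r₁).
ΔL = −20·log₁₀(4) = -12.04 dB.

-12 dB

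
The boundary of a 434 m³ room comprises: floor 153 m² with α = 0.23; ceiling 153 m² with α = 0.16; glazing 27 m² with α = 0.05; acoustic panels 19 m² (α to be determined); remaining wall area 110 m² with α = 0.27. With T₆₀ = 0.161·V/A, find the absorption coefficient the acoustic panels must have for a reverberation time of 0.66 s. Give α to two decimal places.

From T₆₀ = 0.161·V/A, the target T₆₀ = 0.66 s needs A = 0.161·434/0.66 = 105.87 m².
Absorption from the other surfaces = 153·0.23 + 153·0.16 + 27·0.05 + 110·0.27 = 90.72 m², so the acoustic panels must supply 15.15 m² over 19 m².
α = 15.15/19 = 0.797.

0.80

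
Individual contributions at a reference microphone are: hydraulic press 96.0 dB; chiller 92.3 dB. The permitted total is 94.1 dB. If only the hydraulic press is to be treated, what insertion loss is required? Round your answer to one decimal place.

6.6 dB

The untreated sources together contribute 10^(92.3/10) = 1.698e+09, i.e. 92.30 dB.
To meet 94.1 dB overall, the treated hydraulic press may contribute at most 10^(94.1/10) − 1.698e+09 = 8.722e+08, i.e. 89.41 dB.
So the hydraulic press must be reduced from 96.0 to 89.41 dB: IL = 6.59 dB.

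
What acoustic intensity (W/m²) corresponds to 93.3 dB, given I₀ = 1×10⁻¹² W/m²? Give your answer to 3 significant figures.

0.00214 W/m²

L = 10·log₁₀(I/I₀) ⇒ I = I₀·10^(L/10) = 10⁻¹² × 10^9.33.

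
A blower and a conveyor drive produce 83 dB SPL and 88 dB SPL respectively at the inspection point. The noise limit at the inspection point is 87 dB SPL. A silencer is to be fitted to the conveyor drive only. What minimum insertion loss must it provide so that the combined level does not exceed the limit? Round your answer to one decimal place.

3.2 dB

Everything except the conveyor drive sums to 10^(83/10) = 1.995e+08 in linear terms, 83.00 dB SPL.
To meet 87 dB SPL overall, the treated conveyor drive may contribute at most 10^(87/10) − 1.995e+08 = 3.017e+08, i.e. 84.80 dB SPL.
Required insertion loss = 88 − 84.80 = 3.20 dB.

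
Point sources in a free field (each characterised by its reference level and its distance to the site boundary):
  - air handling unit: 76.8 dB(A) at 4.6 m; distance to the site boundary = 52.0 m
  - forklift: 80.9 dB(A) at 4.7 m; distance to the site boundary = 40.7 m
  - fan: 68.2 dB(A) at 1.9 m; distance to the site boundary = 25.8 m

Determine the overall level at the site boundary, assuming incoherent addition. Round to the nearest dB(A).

First find each source's level at the receiver (point-source: −20·log₁₀(r/r_ref)), then combine on an intensity basis.
air handling unit: 76.8 − 20·log₁₀(52.0/4.6) = 76.8 − 21.06 = 55.74 dB(A).
forklift: 80.9 − 20·log₁₀(40.7/4.7) = 80.9 − 18.75 = 62.15 dB(A).
fan: 68.2 − 20·log₁₀(25.8/1.9) = 68.2 − 22.66 = 45.54 dB(A).
Σ 10^(L/10) = 2.051e+06 → L_total = 10·log₁₀(2.051e+06) = 63.12 dB(A).

63 dB(A)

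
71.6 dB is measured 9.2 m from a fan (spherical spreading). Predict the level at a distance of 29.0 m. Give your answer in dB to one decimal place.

61.6 dB

Spherical spreading from a point source gives a 20·log₁₀(r₂/r₁) drop.
L₂ = 71.6 − 20·log₁₀(29.0/9.2) = 71.6 − 9.972 = 61.63 dB.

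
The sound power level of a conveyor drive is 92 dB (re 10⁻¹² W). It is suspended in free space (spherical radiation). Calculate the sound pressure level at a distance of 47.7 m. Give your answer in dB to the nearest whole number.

Free-field spherical radiation: L_p = L_w − 10·log₁₀(4π·r²), r = 47.7 m.
4π·r² = 2.859e+04 m², 10·log₁₀ of that is 44.562 dB.
L_p = 92 − 44.562 = 47.44 dB.

47 dB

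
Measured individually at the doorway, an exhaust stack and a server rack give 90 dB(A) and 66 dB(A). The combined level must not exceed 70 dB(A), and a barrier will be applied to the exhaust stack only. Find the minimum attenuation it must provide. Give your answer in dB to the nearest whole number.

22 dB

Fixed contribution from the other source: Σ 10^(L/10) = 10^(66/10) = 3.981e+06 (66.00 dB(A)).
The limit corresponds to 10^(70/10) = 1.000e+07; subtracting the fixed part leaves 6.019e+06 for the exhaust stack, i.e. 67.80 dB(A).
Required insertion loss = 90 − 67.80 = 22.20 dB.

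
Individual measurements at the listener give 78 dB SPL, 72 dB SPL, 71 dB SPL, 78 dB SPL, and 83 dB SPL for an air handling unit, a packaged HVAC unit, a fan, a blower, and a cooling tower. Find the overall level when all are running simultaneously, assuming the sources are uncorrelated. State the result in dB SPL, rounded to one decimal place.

Incoherent sources combine by intensity addition: L_total = 10·log₁₀(Σ 10^(L_i/10)).
Σ 10^(L/10) = 10^(78/10) + 10^(72/10) + 10^(71/10) + 10^(78/10) + 10^(83/10) = 3.542e+08.
L_total = 10·log₁₀(3.542e+08) = 85.49 dB SPL.

85.5 dB SPL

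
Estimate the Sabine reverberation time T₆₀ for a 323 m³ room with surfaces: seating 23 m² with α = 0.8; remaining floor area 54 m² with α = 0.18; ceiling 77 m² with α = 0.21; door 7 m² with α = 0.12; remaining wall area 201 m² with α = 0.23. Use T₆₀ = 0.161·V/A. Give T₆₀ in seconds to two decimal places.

Total absorption A = 23·0.8 + 54·0.18 + 77·0.21 + 7·0.12 + 201·0.23 = 91.36 m² sabins.
T₆₀ = 0.161·V/A = 0.161·323/91.36 = 0.569 s.

0.57 s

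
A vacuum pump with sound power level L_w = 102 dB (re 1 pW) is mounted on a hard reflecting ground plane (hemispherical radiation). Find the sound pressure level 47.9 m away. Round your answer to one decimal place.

60.4 dB

The power spreads over a hemisphere of area 2π·r², so L_p = L_w − 10·log₁₀(2π·r²).
2π·r² = 1.442e+04 m², 10·log₁₀ of that is 41.589 dB.
L_p = 102 − 41.589 = 60.41 dB.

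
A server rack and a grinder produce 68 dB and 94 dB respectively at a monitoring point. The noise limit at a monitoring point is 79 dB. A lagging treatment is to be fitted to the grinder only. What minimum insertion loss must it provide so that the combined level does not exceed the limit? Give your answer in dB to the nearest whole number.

15 dB

The untreated sources together contribute 10^(68/10) = 6.310e+06, i.e. 68.00 dB.
The limit corresponds to 10^(79/10) = 7.943e+07; subtracting the fixed part leaves 7.312e+07 for the grinder, i.e. 78.64 dB.
So the grinder must be reduced from 94 to 78.64 dB: IL = 15.36 dB.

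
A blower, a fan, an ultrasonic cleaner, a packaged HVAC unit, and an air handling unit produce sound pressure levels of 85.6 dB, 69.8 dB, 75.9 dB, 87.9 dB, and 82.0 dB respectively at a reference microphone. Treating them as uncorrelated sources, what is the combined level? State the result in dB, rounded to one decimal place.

For uncorrelated sources the intensities add, so convert each level to linear form, sum, and take 10·log₁₀ of the total.
Σ 10^(L/10) = 10^(85.6/10) + 10^(69.8/10) + 10^(75.9/10) + 10^(87.9/10) + 10^(82.0/10) = 1.187e+09.
L_total = 10·log₁₀(1.187e+09) = 90.74 dB.

90.7 dB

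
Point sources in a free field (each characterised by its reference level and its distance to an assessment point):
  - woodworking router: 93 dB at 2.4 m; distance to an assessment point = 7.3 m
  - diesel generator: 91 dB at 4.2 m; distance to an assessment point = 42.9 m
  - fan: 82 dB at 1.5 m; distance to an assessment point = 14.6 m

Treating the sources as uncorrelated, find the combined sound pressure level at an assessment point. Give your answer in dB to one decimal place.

Apply inverse-square spreading to bring every level to the receiver, then sum 10^(L/10).
woodworking router: 93 − 20·log₁₀(7.3/2.4) = 93 − 9.66 = 83.34 dB.
diesel generator: 91 − 20·log₁₀(42.9/4.2) = 91 − 20.18 = 70.82 dB.
fan: 82 − 20·log₁₀(14.6/1.5) = 82 − 19.77 = 62.23 dB.
Σ 10^(L/10) = 2.294e+08 → L_total = 10·log₁₀(2.294e+08) = 83.61 dB.

83.6 dB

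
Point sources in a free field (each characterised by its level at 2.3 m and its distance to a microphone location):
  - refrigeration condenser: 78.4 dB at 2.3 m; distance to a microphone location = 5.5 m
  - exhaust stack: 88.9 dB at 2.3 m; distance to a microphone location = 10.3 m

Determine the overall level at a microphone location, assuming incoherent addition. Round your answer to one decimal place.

Propagate each source to the receiver with L = L_ref − 20·log₁₀(r/r_ref), then add intensities.
refrigeration condenser: 78.4 − 20·log₁₀(5.5/2.3) = 78.4 − 7.57 = 70.83 dB.
exhaust stack: 88.9 − 20·log₁₀(10.3/2.3) = 88.9 − 13.02 = 75.88 dB.
Σ 10^(L/10) = 5.080e+07 → L_total = 10·log₁₀(5.080e+07) = 77.06 dB.

77.1 dB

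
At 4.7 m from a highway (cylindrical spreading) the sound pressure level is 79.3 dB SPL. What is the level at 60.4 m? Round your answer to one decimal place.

68.2 dB SPL

Cylindrical spreading from a line source gives a 10·log₁₀(r₂/r₁) drop.
L₂ = 79.3 − 10·log₁₀(60.4/4.7) = 79.3 − 11.089 = 68.21 dB SPL.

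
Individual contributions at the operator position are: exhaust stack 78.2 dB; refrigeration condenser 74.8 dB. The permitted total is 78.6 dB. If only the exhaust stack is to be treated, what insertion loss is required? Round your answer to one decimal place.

1.9 dB

Everything except the exhaust stack sums to 10^(74.8/10) = 3.020e+07 in linear terms, 74.80 dB.
To meet 78.6 dB overall, the treated exhaust stack may contribute at most 10^(78.6/10) − 3.020e+07 = 4.224e+07, i.e. 76.26 dB.
Required insertion loss = 78.2 − 76.26 = 1.94 dB.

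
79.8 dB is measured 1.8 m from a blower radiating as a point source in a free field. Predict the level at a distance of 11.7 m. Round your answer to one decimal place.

63.5 dB

Spherical spreading from a point source gives a 20·log₁₀(r₂/r₁) drop.
L₂ = 79.8 − 20·log₁₀(11.7/1.8) = 79.8 − 16.258 = 63.54 dB.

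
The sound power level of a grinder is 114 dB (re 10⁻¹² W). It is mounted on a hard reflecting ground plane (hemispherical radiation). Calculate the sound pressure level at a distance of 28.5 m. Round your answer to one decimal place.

L_p = L_w − 10·log₁₀(2π·r²) with r = 28.5 m.
2π·r² = 5104 m², 10·log₁₀ of that is 37.079 dB.
L_p = 114 − 37.079 = 76.92 dB.

76.9 dB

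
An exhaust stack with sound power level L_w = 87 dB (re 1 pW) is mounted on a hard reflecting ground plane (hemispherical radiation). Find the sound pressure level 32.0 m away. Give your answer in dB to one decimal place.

Free-field hemispherical radiation: L_p = L_w − 10·log₁₀(2π·r²), r = 32.0 m.
2π·r² = 6434 m², 10·log₁₀ of that is 38.085 dB.
L_p = 87 − 38.085 = 48.92 dB.

48.9 dB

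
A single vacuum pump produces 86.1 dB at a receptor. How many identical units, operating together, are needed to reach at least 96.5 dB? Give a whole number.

11

N identical sources give L₁ + 10·log₁₀ N, so require 10·log₁₀ N ≥ 96.5 − 86.1 = 10.4 dB.
N ≥ 10^(10.4/10) = 10.965, so N = 11.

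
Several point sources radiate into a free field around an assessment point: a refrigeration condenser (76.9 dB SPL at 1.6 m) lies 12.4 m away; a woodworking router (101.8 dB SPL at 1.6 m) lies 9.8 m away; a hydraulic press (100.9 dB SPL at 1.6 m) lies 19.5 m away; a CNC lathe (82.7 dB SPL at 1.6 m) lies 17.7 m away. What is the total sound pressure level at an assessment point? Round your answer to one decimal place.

Apply inverse-square spreading to bring every level to the receiver, then sum 10^(L/10).
refrigeration condenser: 76.9 − 20·log₁₀(12.4/1.6) = 76.9 − 17.79 = 59.11 dB SPL.
woodworking router: 101.8 − 20·log₁₀(9.8/1.6) = 101.8 − 15.74 = 86.06 dB SPL.
hydraulic press: 100.9 − 20·log₁₀(19.5/1.6) = 100.9 − 21.72 = 79.18 dB SPL.
CNC lathe: 82.7 − 20·log₁₀(17.7/1.6) = 82.7 − 20.88 = 61.82 dB SPL.
Σ 10^(L/10) = 4.886e+08 → L_total = 10·log₁₀(4.886e+08) = 86.89 dB SPL.

86.9 dB SPL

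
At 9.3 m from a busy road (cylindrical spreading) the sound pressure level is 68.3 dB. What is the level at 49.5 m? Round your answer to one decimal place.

For a line source, L₂ = L₁ − 10·log₁₀(r₂/r₁).
L₂ = 68.3 − 10·log₁₀(49.5/9.3) = 68.3 − 7.261 = 61.04 dB.

61.0 dB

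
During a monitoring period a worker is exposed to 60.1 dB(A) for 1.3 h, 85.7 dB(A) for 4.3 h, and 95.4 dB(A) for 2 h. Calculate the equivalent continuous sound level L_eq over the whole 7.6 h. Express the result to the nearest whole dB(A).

The energy average is taken in the linear domain: L_eq = 10·log₁₀[(Σ tᵢ·10^(Lᵢ/10))/T], T = 7.6 h.
Σ tᵢ·10^(Lᵢ/10) = 1.3·10^(60.1/10) + 4.3·10^(85.7/10) + 2·10^(95.4/10) = 8.534e+09.
L_eq = 10·log₁₀(8.534e+09/7.6) = 90.50 dB(A).

91 dB(A)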